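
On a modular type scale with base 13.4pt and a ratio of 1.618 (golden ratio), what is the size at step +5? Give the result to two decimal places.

13.4 × 1.618⁵ = 13.4 × 11.08901 ≈ 148.59

148.59pt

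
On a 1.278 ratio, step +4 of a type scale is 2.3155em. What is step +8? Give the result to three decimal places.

6.177em

2.3155 × 1.278⁴ = 2.3155 × 2.66762 ≈ 6.177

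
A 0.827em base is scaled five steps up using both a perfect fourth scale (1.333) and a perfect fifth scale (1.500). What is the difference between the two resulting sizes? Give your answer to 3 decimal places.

Perfect fourth: 0.827 × 1.333⁵ = 3.48062em
Perfect fifth: 0.827 × 1.500⁵ = 6.28003em
Difference: 6.28003 − 3.48062 = 2.79941em

2.799em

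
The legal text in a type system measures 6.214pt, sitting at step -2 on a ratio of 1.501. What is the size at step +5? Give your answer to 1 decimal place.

106.7pt

Moving from step -2 to step +5 is 7 steps up, so multiply by r⁷.
6.214 × 1.501⁷ = 6.214 × 17.16583 ≈ 106.668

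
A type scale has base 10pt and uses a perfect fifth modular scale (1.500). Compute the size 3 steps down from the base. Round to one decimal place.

A modular type scale is a geometric sequence: sizeₙ = base × rⁿ.
10.0 ÷ 1.500³ = 10.0 ÷ 3.37500 ≈ 2.96

3.0pt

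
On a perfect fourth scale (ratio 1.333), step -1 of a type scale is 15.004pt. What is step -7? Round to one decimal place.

15.004 ÷ 1.333⁶ = 15.004 ÷ 5.61023 ≈ 2.674

2.7pt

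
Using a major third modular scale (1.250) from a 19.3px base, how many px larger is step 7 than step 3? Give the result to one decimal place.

54.3px

Step 3: 19.3 × 1.250³ = 37.695px
Step 7: 19.3 × 1.250⁷ = 92.030px
Difference: 92.030 − 37.695 = 54.335px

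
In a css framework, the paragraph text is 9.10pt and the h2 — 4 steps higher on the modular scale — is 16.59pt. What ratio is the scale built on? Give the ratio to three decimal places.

r⁴ = 16.59 / 9.10, so r = (16.59/9.10)^(1/4).
r = 1.8231^(1/4) ≈ 1.1620

1.162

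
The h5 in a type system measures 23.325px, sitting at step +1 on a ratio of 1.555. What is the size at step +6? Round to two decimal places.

23.325 × 1.555⁵ = 23.325 × 9.09184 ≈ 212.067

212.07px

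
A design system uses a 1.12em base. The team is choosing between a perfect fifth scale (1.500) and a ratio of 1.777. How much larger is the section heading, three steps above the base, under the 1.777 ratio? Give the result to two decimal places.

2.50em

Perfect fifth: 1.12 × 1.500³ = 3.7800em
At 1.777: 1.12 × 1.777³ = 6.2846em
Difference: 6.2846 − 3.7800 = 2.5046em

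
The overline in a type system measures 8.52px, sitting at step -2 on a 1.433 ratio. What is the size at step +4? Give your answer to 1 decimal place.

Moving from step -2 to step +4 is 6 steps up, so multiply by r⁶.
8.52 × 1.433⁶ = 8.52 × 8.65919 ≈ 73.776

73.8px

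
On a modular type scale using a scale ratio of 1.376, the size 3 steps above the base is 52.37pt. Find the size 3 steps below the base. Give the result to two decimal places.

The gap is -3 − (3) = -6 steps, so the factor is 1.376^-6.
52.37 ÷ 1.376⁶ = 52.37 ÷ 6.78751 ≈ 7.716

7.72pt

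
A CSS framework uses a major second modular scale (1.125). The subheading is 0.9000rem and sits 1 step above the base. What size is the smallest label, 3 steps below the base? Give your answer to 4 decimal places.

0.5619rem

0.9000 ÷ 1.125⁴ = 0.9000 ÷ 1.60181 ≈ 0.5619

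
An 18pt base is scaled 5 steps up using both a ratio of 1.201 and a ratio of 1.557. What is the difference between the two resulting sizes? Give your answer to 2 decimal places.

119.73pt

At 1.201: 18.0 × 1.201⁵ = 44.9767pt
At 1.557: 18.0 × 1.557⁵ = 164.7083pt
Difference: 164.7083 − 44.9767 = 119.7316pt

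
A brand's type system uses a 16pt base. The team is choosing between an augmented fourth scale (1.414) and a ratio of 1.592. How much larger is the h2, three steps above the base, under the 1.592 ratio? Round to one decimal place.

Augmented fourth: 16.0 × 1.414³ = 45.234pt
At 1.592: 16.0 × 1.592³ = 64.558pt
Difference: 64.558 − 45.234 = 19.324pt

19.3pt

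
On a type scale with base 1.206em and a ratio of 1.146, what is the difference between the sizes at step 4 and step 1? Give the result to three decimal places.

0.698em

Step 1: 1.206 × 1.146 = 1.38208em
Step 4: 1.206 × 1.146⁴ = 2.08011em
Difference: 2.08011 − 1.38208 = 0.69803em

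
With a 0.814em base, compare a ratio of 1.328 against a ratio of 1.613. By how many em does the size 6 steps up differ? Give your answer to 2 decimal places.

9.87em

At 1.328: 0.814 × 1.328⁶ = 4.4649em
At 1.613: 0.814 × 1.613⁶ = 14.3361em
Difference: 14.3361 − 4.4649 = 9.8712em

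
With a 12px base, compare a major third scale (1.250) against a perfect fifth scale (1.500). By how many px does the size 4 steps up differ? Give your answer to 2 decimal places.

31.45px

Major third: 12.0 × 1.250⁴ = 29.2969px
Perfect fifth: 12.0 × 1.500⁴ = 60.7500px
Difference: 60.7500 − 29.2969 = 31.4531px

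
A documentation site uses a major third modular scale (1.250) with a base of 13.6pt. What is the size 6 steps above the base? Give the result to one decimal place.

Each step on a modular scale multiplies by the ratio, so the size n steps from the base is base × ratioⁿ.
13.6 × 1.250⁶ = 13.6 × 3.81470 ≈ 51.88

51.9pt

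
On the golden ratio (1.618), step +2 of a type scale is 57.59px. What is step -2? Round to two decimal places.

8.40px

57.59 ÷ 1.618⁴ = 57.59 ÷ 6.85353 ≈ 8.403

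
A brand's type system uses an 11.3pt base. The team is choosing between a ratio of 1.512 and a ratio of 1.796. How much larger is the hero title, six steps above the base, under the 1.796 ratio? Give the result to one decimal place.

At 1.512: 11.3 × 1.512⁶ = 135.017pt
At 1.796: 11.3 × 1.796⁶ = 379.242pt
Difference: 379.242 − 135.017 = 244.225pt

244.2pt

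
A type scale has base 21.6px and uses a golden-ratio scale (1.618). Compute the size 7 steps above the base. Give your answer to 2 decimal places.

A modular type scale is a geometric sequence: sizeₙ = base × rⁿ.
21.6 × 1.618⁷ = 21.6 × 29.03017 ≈ 627.05

627.05px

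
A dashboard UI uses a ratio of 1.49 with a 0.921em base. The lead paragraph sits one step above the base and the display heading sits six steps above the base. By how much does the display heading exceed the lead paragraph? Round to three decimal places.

8.706em

Step 1: 0.921 × 1.49 = 1.37229em
Step 6: 0.921 × 1.49⁶ = 10.07807em
Difference: 10.07807 − 1.37229 = 8.70578em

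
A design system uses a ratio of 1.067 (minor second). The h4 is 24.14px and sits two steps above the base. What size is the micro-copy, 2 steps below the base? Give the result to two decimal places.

24.14 ÷ 1.067⁴ = 24.14 ÷ 1.29616 ≈ 18.624

18.62px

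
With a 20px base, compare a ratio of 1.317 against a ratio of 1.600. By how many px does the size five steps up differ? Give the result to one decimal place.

130.5px

At 1.317: 20.0 × 1.317⁵ = 79.243px
At 1.600: 20.0 × 1.600⁵ = 209.715px
Difference: 209.715 − 79.243 = 130.472px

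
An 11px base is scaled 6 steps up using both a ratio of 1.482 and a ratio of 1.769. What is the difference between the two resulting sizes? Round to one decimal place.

220.6px

At 1.482: 11.0 × 1.482⁶ = 116.542px
At 1.769: 11.0 × 1.769⁶ = 337.101px
Difference: 337.101 − 116.542 = 220.559px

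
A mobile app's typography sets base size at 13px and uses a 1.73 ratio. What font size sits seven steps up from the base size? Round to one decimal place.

602.9px

13.0 × 1.73⁷ = 13.0 × 46.37914 ≈ 602.93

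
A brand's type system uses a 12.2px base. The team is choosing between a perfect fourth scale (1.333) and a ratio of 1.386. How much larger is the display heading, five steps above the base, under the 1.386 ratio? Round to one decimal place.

Perfect fourth: 12.2 × 1.333⁵ = 51.346px
At 1.386: 12.2 × 1.386⁵ = 62.399px
Difference: 62.399 − 51.346 = 11.053px

11.1px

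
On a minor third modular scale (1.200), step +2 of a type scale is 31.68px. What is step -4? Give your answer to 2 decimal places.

31.68 ÷ 1.200⁶ = 31.68 ÷ 2.98598 ≈ 10.610

10.61px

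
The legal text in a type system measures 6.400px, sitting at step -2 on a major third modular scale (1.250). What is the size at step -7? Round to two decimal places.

6.400 ÷ 1.250⁵ = 6.400 ÷ 3.05176 ≈ 2.097

2.10px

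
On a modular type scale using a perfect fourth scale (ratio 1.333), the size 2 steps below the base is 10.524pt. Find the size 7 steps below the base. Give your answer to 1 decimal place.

10.524 ÷ 1.333⁵ = 10.524 ÷ 4.20873 ≈ 2.501

2.5pt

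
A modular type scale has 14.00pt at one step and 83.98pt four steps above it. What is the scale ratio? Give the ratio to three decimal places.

1.565

The ratio satisfies 14.00 × r⁴ = 83.98, so r = (83.98 / 14.00)^(1/4).
r = 5.9986^(1/4) ≈ 1.5650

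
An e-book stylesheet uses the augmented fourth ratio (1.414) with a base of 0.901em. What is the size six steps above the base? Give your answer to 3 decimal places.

0.901 × 1.414⁶ = 0.901 × 7.99275 ≈ 7.201

7.201em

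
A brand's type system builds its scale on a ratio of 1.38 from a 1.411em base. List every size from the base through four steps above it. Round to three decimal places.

1.411em, 1.947em, 2.687em, 3.708em, 5.117em

Step 0: 1.411em
Step 1: 1.411 × 1.38 = 1.947
Step 2: 1.411 × 1.38² = 2.687
Step 3: 1.411 × 1.38³ = 3.708
Step 4: 1.411 × 1.38⁴ = 5.117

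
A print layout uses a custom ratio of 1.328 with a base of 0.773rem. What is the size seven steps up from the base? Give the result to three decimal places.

Each step on a modular scale multiplies by the ratio, so the size n steps from the base is base × ratioⁿ.
0.773 × 1.328⁷ = 0.773 × 7.28428 ≈ 5.631

5.631rem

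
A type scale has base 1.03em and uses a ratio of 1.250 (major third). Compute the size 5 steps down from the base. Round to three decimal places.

Each step on a modular scale multiplies by the ratio, so the size n steps from the base is base × ratioⁿ.
1.03 ÷ 1.250⁵ = 1.03 ÷ 3.05176 ≈ 0.338

0.338em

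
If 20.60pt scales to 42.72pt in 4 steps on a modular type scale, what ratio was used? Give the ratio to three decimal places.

1.200

r⁴ = 42.72 / 20.60, so r = (42.72/20.60)^(1/4).
r = 2.0738^(1/4) ≈ 1.2000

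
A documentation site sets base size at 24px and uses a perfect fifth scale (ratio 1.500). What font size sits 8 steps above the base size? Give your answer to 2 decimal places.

615.09px

24.0 × 1.500⁸ = 24.0 × 25.62891 ≈ 615.09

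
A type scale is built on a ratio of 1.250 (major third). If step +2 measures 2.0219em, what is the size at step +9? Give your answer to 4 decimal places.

The gap is 9 − (2) = 7 steps, so the factor is 1.250^7.
2.0219 × 1.250⁷ = 2.0219 × 4.76837 ≈ 9.6412

9.6412em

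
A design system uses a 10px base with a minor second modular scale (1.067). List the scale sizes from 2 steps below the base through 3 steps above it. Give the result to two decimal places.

Step -2: 10.0 ÷ 1.067² = 8.78
Step -1: 10.0 ÷ 1.067 = 9.37
Step 0: 10px
Step 1: 10.0 × 1.067 = 10.67
Step 2: 10.0 × 1.067² = 11.38
Step 3: 10.0 × 1.067³ = 12.15

8.78px, 9.37px, 10.00px, 10.67px, 11.38px, 12.15px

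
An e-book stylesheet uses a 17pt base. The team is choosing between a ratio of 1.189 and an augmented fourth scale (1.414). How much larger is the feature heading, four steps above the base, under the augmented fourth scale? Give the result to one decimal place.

34.0pt

At 1.189: 17.0 × 1.189⁴ = 33.976pt
Augmented fourth: 17.0 × 1.414⁴ = 67.959pt
Difference: 67.959 − 33.976 = 33.983pt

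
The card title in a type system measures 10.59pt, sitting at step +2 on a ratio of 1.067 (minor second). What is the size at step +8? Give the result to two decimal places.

The gap is 8 − (2) = 6 steps, so the factor is 1.067^6.
10.59 × 1.067⁶ = 10.59 × 1.47566 ≈ 15.627

15.63pt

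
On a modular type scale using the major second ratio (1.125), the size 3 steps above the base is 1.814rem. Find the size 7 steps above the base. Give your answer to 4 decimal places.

2.9057rem

Moving from step +3 to step +7 is 4 steps up, so multiply by r⁴.
1.814 × 1.125⁴ = 1.814 × 1.60181 ≈ 2.9057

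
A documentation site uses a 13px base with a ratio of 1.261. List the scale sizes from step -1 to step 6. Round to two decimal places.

10.31px, 13.00px, 16.39px, 20.67px, 26.07px, 32.87px, 41.45px, 52.27px

Step -1: 13.0 ÷ 1.261 = 10.31
Step 0: 13px
Step 1: 13.0 × 1.261 = 16.39
Step 2: 13.0 × 1.261² = 20.67
Step 3: 13.0 × 1.261³ = 26.07
Step 4: 13.0 × 1.261⁴ = 32.87
Step 5: 13.0 × 1.261⁵ = 41.45
Step 6: 13.0 × 1.261⁶ = 52.27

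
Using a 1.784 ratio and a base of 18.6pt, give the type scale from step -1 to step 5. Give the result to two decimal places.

Step -1: 18.6 ÷ 1.784 = 10.43
Step 0: 18.6pt
Step 1: 18.6 × 1.784 = 33.18
Step 2: 18.6 × 1.784² = 59.20
Step 3: 18.6 × 1.784³ = 105.61
Step 4: 18.6 × 1.784⁴ = 188.40
Step 5: 18.6 × 1.784⁵ = 336.11

10.43pt, 18.60pt, 33.18pt, 59.20pt, 105.61pt, 188.40pt, 336.11pt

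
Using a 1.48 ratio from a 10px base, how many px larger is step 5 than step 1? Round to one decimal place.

56.2px

Step 1: 10.0 × 1.48 = 14.800px
Step 5: 10.0 × 1.48⁵ = 71.008px
Difference: 71.008 − 14.800 = 56.208px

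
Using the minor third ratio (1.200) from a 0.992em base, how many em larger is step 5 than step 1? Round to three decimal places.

1.278em

Step 1: 0.992 × 1.200 = 1.19040em
Step 5: 0.992 × 1.200⁵ = 2.46841em
Difference: 2.46841 − 1.19040 = 1.27801em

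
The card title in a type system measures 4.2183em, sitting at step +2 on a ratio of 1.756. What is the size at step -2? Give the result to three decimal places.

0.444em

4.2183 ÷ 1.756⁴ = 4.2183 ÷ 9.50819 ≈ 0.444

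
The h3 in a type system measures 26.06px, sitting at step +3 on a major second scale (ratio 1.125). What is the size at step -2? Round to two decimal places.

26.06 ÷ 1.125⁵ = 26.06 ÷ 1.80203 ≈ 14.461

14.46px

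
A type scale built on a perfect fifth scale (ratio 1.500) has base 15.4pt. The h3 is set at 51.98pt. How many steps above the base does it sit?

1.500ⁿ = 51.98 / 15.4 = 3.3753
n = ln(3.3753) / ln(1.500) = 1.2165 / 0.4055 ≈ 3.00

3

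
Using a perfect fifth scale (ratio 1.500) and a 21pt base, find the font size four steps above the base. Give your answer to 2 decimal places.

Each step on a modular scale multiplies by the ratio, so the size n steps from the base is base × ratioⁿ.
21.0 × 1.500⁴ = 21.0 × 5.06250 ≈ 106.31

106.31pt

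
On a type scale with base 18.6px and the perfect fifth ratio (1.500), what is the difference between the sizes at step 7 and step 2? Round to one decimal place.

275.9px

Step 2: 18.6 × 1.500² = 41.850px
Step 7: 18.6 × 1.500⁷ = 317.798px
Difference: 317.798 − 41.850 = 275.948px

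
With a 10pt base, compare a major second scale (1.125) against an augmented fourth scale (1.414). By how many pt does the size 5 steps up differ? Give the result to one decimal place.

Major second: 10.0 × 1.125⁵ = 18.020pt
Augmented fourth: 10.0 × 1.414⁵ = 56.526pt
Difference: 56.526 − 18.020 = 38.506pt

38.5pt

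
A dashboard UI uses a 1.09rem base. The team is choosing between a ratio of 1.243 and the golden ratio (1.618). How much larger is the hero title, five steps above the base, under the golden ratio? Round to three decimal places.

At 1.243: 1.09 × 1.243⁵ = 3.23431rem
Golden ratio: 1.09 × 1.618⁵ = 12.08702rem
Difference: 12.08702 − 3.23431 = 8.85271rem

8.853rem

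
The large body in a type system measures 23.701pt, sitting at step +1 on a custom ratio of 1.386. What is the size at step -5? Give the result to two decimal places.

23.701 ÷ 1.386⁶ = 23.701 ÷ 7.08891 ≈ 3.343

3.34pt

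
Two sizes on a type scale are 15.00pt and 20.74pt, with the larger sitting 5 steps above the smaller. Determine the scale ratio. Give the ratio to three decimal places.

1.067

The ratio satisfies 15.00 × r⁵ = 20.74, so r = (20.74 / 15.00)^(1/5).
r = 1.3827^(1/5) ≈ 1.0669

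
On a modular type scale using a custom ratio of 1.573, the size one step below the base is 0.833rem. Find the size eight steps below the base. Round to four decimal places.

0.0350rem

0.833 ÷ 1.573⁷ = 0.833 ÷ 23.82874 ≈ 0.0350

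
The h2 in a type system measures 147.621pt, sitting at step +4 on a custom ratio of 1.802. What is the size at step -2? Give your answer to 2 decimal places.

4.31pt

147.621 ÷ 1.802⁶ = 147.621 ÷ 34.23960 ≈ 4.311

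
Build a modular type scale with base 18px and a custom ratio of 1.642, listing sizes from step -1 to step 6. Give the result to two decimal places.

10.96px, 18.00px, 29.56px, 48.53px, 79.69px, 130.85px, 214.85px, 352.79px

Step -1: 18.0 ÷ 1.642 = 10.96
Step 0: 18px
Step 1: 18.0 × 1.642 = 29.56
Step 2: 18.0 × 1.642² = 48.53
Step 3: 18.0 × 1.642³ = 79.69
Step 4: 18.0 × 1.642⁴ = 130.85
Step 5: 18.0 × 1.642⁵ = 214.85
Step 6: 18.0 × 1.642⁶ = 352.79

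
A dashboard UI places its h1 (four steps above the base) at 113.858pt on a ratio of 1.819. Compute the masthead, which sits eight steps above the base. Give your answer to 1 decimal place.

The gap is 8 − (4) = 4 steps, so the factor is 1.819^4.
113.858 × 1.819⁴ = 113.858 × 10.94790 ≈ 1246.506

1246.5pt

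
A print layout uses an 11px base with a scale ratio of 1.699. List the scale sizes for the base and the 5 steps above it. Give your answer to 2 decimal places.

11.00px, 18.69px, 31.75px, 53.95px, 91.66px, 155.73px

Step 0: 11px
Step 1: 11.0 × 1.699 = 18.69
Step 2: 11.0 × 1.699² = 31.75
Step 3: 11.0 × 1.699³ = 53.95
Step 4: 11.0 × 1.699⁴ = 91.66
Step 5: 11.0 × 1.699⁵ = 155.73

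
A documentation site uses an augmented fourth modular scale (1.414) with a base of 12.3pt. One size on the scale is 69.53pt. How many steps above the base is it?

1.414ⁿ = 69.53 / 12.3 = 5.6528
n = ln(5.6528) / ln(1.414) = 1.7322 / 0.3464 ≈ 5.00

5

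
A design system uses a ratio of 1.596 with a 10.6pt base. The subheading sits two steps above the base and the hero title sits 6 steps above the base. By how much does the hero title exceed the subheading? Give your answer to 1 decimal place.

148.2pt

Step 2: 10.6 × 1.596² = 27.000pt
Step 6: 10.6 × 1.596⁶ = 175.188pt
Difference: 175.188 − 27.000 = 148.188pt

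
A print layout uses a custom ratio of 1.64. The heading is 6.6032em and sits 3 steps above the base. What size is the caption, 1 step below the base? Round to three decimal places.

0.913em

6.6032 ÷ 1.64⁴ = 6.6032 ÷ 7.23395 ≈ 0.913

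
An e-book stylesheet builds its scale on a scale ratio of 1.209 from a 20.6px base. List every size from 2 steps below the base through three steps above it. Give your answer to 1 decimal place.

14.1px, 17.0px, 20.6px, 24.9px, 30.1px, 36.4px

Step -2: 20.6 ÷ 1.209² = 14.1
Step -1: 20.6 ÷ 1.209 = 17.0
Step 0: 20.6px
Step 1: 20.6 × 1.209 = 24.9
Step 2: 20.6 × 1.209² = 30.1
Step 3: 20.6 × 1.209³ = 36.4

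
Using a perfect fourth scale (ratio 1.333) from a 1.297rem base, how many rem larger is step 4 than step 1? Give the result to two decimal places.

2.37rem

Step 1: 1.297 × 1.333 = 1.7289rem
Step 4: 1.297 × 1.333⁴ = 4.0951rem
Difference: 4.0951 − 1.7289 = 2.3662rem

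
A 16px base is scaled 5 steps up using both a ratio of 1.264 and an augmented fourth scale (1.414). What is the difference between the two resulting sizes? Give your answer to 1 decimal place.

At 1.264: 16.0 × 1.264⁵ = 51.624px
Augmented fourth: 16.0 × 1.414⁵ = 90.441px
Difference: 90.441 − 51.624 = 38.817px

38.8px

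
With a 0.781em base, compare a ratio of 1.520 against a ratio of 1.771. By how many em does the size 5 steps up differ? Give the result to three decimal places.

At 1.520: 0.781 × 1.520⁵ = 6.33679em
At 1.771: 0.781 × 1.771⁵ = 13.60642em
Difference: 13.60642 − 6.33679 = 7.26963em

7.270em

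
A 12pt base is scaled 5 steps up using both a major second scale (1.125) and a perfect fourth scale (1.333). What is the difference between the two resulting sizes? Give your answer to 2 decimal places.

28.88pt

Major second: 12.0 × 1.125⁵ = 21.6244pt
Perfect fourth: 12.0 × 1.333⁵ = 50.5047pt
Difference: 50.5047 − 21.6244 = 28.8803pt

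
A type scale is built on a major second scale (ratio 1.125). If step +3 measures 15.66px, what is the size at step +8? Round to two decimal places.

28.22px

15.66 × 1.125⁵ = 15.66 × 1.80203 ≈ 28.220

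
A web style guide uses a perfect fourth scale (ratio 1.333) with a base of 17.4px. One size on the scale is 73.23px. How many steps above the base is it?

5

1.333ⁿ = 73.23 / 17.4 = 4.2086
n = ln(4.2086) / ln(1.333) = 1.4371 / 0.2874 ≈ 5.00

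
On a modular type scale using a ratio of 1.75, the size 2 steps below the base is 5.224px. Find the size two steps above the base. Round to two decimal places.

49.00px

The gap is 2 − (-2) = 4 steps, so the factor is 1.75^4.
5.224 × 1.75⁴ = 5.224 × 9.37891 ≈ 48.995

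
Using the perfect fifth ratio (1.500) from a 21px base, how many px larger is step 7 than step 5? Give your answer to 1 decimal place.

199.3px

Step 5: 21.0 × 1.500⁵ = 159.469px
Step 7: 21.0 × 1.500⁷ = 358.805px
Difference: 358.805 − 159.469 = 199.336px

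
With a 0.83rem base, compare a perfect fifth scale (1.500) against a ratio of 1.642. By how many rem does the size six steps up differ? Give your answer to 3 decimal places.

Perfect fifth: 0.83 × 1.500⁶ = 9.45422rem
At 1.642: 0.83 × 1.642⁶ = 16.26736rem
Difference: 16.26736 − 9.45422 = 6.81314rem

6.813rem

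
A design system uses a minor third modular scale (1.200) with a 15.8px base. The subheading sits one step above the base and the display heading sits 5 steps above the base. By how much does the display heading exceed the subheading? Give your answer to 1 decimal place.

20.4px

Step 1: 15.8 × 1.200 = 18.960px
Step 5: 15.8 × 1.200⁵ = 39.315px
Difference: 39.315 − 18.960 = 20.355px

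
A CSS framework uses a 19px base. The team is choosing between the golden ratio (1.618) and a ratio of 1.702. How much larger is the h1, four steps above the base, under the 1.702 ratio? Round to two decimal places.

Golden ratio: 19.0 × 1.618⁴ = 130.2170px
At 1.702: 19.0 × 1.702⁴ = 159.4380px
Difference: 159.4380 − 130.2170 = 29.2210px

29.22px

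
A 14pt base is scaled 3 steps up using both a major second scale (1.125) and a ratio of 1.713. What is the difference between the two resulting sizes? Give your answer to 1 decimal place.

50.4pt

Major second: 14.0 × 1.125³ = 19.934pt
At 1.713: 14.0 × 1.713³ = 70.372pt
Difference: 70.372 − 19.934 = 50.438pt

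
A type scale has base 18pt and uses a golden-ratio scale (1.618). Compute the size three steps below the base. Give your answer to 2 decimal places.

18.0 ÷ 1.618³ = 18.0 ÷ 4.23580 ≈ 4.25

4.25pt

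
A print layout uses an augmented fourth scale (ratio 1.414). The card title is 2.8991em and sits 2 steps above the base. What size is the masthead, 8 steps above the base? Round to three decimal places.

23.172em

2.8991 × 1.414⁶ = 2.8991 × 7.99275 ≈ 23.172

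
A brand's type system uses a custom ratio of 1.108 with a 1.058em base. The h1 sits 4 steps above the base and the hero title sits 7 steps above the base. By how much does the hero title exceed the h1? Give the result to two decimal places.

0.57em

Step 4: 1.058 × 1.108⁴ = 1.5946em
Step 7: 1.058 × 1.108⁷ = 2.1690em
Difference: 2.1690 − 1.5946 = 0.5744em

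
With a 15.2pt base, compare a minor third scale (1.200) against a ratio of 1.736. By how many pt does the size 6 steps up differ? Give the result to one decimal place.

Minor third: 15.2 × 1.200⁶ = 45.387pt
At 1.736: 15.2 × 1.736⁶ = 416.047pt
Difference: 416.047 − 45.387 = 370.660pt

370.7pt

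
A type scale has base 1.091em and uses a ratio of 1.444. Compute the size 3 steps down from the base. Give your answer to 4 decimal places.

Each step on a modular scale multiplies by the ratio, so the size n steps from the base is base × ratioⁿ.
1.091 ÷ 1.444³ = 1.091 ÷ 3.01094 ≈ 0.3623

0.3623em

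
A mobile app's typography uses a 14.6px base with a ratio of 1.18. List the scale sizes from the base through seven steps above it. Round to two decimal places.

Step 0: 14.6px
Step 1: 14.6 × 1.18 = 17.23
Step 2: 14.6 × 1.18² = 20.33
Step 3: 14.6 × 1.18³ = 23.99
Step 4: 14.6 × 1.18⁴ = 28.31
Step 5: 14.6 × 1.18⁵ = 33.40
Step 6: 14.6 × 1.18⁶ = 39.41
Step 7: 14.6 × 1.18⁷ = 46.51

14.60px, 17.23px, 20.33px, 23.99px, 28.31px, 33.40px, 39.41px, 46.51px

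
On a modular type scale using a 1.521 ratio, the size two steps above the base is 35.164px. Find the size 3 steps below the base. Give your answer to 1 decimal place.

The gap is -3 − (2) = -5 steps, so the factor is 1.521^-5.
35.164 ÷ 1.521⁵ = 35.164 ÷ 8.14041 ≈ 4.320

4.3px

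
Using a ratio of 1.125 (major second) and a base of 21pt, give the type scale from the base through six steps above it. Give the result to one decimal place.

21.0pt, 23.6pt, 26.6pt, 29.9pt, 33.6pt, 37.8pt, 42.6pt

Step 0: 21pt
Step 1: 21.0 × 1.125 = 23.6
Step 2: 21.0 × 1.125² = 26.6
Step 3: 21.0 × 1.125³ = 29.9
Step 4: 21.0 × 1.125⁴ = 33.6
Step 5: 21.0 × 1.125⁵ = 37.8
Step 6: 21.0 × 1.125⁶ = 42.6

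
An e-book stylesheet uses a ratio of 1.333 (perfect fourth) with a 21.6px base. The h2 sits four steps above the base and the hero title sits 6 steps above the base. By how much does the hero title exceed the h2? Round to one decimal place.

53.0px

Step 4: 21.6 × 1.333⁴ = 68.198px
Step 6: 21.6 × 1.333⁶ = 121.181px
Difference: 121.181 − 68.198 = 52.983px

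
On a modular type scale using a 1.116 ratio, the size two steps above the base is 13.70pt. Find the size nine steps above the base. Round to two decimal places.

Moving from step +2 to step +9 is 7 steps up, so multiply by r⁷.
13.70 × 1.116⁷ = 13.70 × 2.15600 ≈ 29.537

29.54pt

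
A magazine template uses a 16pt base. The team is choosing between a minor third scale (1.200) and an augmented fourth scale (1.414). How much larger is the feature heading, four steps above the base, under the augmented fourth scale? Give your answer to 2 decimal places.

30.78pt

Minor third: 16.0 × 1.200⁴ = 33.1776pt
Augmented fourth: 16.0 × 1.414⁴ = 63.9613pt
Difference: 63.9613 − 33.1776 = 30.7837pt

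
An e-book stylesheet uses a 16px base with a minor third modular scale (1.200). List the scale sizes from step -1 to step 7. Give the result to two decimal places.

13.33px, 16.00px, 19.20px, 23.04px, 27.65px, 33.18px, 39.81px, 47.78px, 57.33px

Step -1: 16.0 ÷ 1.200 = 13.33
Step 0: 16px
Step 1: 16.0 × 1.200 = 19.20
Step 2: 16.0 × 1.200² = 23.04
Step 3: 16.0 × 1.200³ = 27.65
Step 4: 16.0 × 1.200⁴ = 33.18
Step 5: 16.0 × 1.200⁵ = 39.81
Step 6: 16.0 × 1.200⁶ = 47.78
Step 7: 16.0 × 1.200⁷ = 57.33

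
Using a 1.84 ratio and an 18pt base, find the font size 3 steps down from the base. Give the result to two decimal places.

2.89pt

Each step on a modular scale multiplies by the ratio, so the size n steps from the base is base × ratioⁿ.
18.0 ÷ 1.84³ = 18.0 ÷ 6.22950 ≈ 2.89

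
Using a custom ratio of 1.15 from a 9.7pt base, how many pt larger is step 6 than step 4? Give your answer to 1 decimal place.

Step 4: 9.7 × 1.15⁴ = 16.965pt
Step 6: 9.7 × 1.15⁶ = 22.437pt
Difference: 22.437 − 16.965 = 5.472pt

5.5pt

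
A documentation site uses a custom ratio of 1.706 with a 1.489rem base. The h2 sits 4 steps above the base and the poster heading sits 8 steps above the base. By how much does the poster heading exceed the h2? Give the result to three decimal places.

94.226rem

Step 4: 1.489 × 1.706⁴ = 12.61278rem
Step 8: 1.489 × 1.706⁸ = 106.83829rem
Difference: 106.83829 − 12.61278 = 94.22551rem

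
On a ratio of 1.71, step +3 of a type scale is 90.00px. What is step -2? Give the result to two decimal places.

6.16px

Moving from step +3 to step -2 is 5 steps down, so divide by r⁵.
90.00 ÷ 1.71⁵ = 90.00 ÷ 14.62112 ≈ 6.155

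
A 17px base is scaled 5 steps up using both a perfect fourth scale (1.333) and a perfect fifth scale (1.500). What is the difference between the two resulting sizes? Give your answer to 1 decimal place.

Perfect fourth: 17.0 × 1.333⁵ = 71.548px
Perfect fifth: 17.0 × 1.500⁵ = 129.094px
Difference: 129.094 − 71.548 = 57.546px

57.5px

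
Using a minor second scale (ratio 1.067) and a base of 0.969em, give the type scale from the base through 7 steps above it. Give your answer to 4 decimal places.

Step 0: 0.969em
Step 1: 0.969 × 1.067 = 1.0339
Step 2: 0.969 × 1.067² = 1.1032
Step 3: 0.969 × 1.067³ = 1.1771
Step 4: 0.969 × 1.067⁴ = 1.2560
Step 5: 0.969 × 1.067⁵ = 1.3401
Step 6: 0.969 × 1.067⁶ = 1.4299
Step 7: 0.969 × 1.067⁷ = 1.5257

0.9690em, 1.0339em, 1.1032em, 1.1771em, 1.2560em, 1.3401em, 1.4299em, 1.5257em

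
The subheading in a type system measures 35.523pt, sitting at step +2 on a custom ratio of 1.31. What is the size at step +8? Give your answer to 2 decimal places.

179.53pt

Moving from step +2 to step +8 is 6 steps up, so multiply by r⁶.
35.523 × 1.31⁶ = 35.523 × 5.05391 ≈ 179.530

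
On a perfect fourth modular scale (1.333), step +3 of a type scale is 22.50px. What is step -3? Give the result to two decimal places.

22.50 ÷ 1.333⁶ = 22.50 ÷ 5.61023 ≈ 4.011

4.01px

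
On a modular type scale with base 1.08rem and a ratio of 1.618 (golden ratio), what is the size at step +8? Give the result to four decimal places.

50.7285rem

A modular type scale is a geometric sequence: sizeₙ = base × rⁿ.
1.08 × 1.618⁸ = 1.08 × 46.97082 ≈ 50.7285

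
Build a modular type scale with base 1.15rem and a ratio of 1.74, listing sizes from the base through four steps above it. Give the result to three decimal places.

1.150rem, 2.001rem, 3.482rem, 6.058rem, 10.541rem

Step 0: 1.15rem
Step 1: 1.15 × 1.74 = 2.001
Step 2: 1.15 × 1.74² = 3.482
Step 3: 1.15 × 1.74³ = 6.058
Step 4: 1.15 × 1.74⁴ = 10.541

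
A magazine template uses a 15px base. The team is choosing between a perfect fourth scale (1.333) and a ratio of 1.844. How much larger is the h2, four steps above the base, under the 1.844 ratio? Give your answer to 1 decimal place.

Perfect fourth: 15.0 × 1.333⁴ = 47.360px
At 1.844: 15.0 × 1.844⁴ = 173.434px
Difference: 173.434 − 47.360 = 126.074px

126.1px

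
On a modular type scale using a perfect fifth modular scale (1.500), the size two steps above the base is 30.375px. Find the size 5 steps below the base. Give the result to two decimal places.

Moving from step +2 to step -5 is 7 steps down, so divide by r⁷.
30.375 ÷ 1.500⁷ = 30.375 ÷ 17.08594 ≈ 1.778

1.78px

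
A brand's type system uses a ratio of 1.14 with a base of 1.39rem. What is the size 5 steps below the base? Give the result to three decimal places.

Each step on a modular scale multiplies by the ratio, so the size n steps from the base is base × ratioⁿ.
1.39 ÷ 1.14⁵ = 1.39 ÷ 1.92541 ≈ 0.722

0.722rem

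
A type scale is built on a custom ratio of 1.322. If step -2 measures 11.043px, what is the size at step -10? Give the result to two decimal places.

Moving from step -2 to step -10 is 8 steps down, so divide by r⁸.
11.043 ÷ 1.322⁸ = 11.043 ÷ 9.32936 ≈ 1.184

1.18px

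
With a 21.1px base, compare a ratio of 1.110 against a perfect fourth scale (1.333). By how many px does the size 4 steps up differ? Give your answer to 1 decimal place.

34.6px

At 1.110: 21.1 × 1.110⁴ = 32.031px
Perfect fourth: 21.1 × 1.333⁴ = 66.620px
Difference: 66.620 − 32.031 = 34.589px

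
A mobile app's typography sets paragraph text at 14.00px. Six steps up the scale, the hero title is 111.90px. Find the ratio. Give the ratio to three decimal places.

1.414

The ratio satisfies 14.00 × r⁶ = 111.90, so r = (111.90 / 14.00)^(1/6).
r = 7.9929^(1/6) ≈ 1.4140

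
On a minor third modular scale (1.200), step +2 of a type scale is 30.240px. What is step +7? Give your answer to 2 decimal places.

30.240 × 1.200⁵ = 30.240 × 2.48832 ≈ 75.247

75.25px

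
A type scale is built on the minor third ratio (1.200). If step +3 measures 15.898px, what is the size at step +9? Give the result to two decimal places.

The gap is 9 − (3) = 6 steps, so the factor is 1.200^6.
15.898 × 1.200⁶ = 15.898 × 2.98598 ≈ 47.471

47.47px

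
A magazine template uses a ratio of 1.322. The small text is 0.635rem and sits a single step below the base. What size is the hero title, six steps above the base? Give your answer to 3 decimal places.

The gap is 6 − (-1) = 7 steps, so the factor is 1.322^7.
0.635 × 1.322⁷ = 0.635 × 7.05700 ≈ 4.481

4.481rem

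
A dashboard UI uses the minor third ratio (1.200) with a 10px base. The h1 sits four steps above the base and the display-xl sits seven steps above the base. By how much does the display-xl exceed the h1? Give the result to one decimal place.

15.1px

Step 4: 10.0 × 1.200⁴ = 20.736px
Step 7: 10.0 × 1.200⁷ = 35.832px
Difference: 35.832 − 20.736 = 15.096px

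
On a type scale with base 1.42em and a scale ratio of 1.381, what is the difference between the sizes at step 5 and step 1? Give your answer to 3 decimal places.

5.172em

Step 1: 1.42 × 1.381 = 1.96102em
Step 5: 1.42 × 1.381⁵ = 7.13275em
Difference: 7.13275 − 1.96102 = 5.17173em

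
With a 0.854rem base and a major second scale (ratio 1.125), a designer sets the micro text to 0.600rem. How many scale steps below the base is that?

1.125ⁿ = 0.854 / 0.600 = 1.4233
n = ln(1.4233) / ln(1.125) = 0.3530 / 0.1178 ≈ 3.00

3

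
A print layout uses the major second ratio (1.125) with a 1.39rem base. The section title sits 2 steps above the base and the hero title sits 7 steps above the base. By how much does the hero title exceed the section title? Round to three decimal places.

1.411rem

Step 2: 1.39 × 1.125² = 1.75922rem
Step 7: 1.39 × 1.125⁷ = 3.17017rem
Difference: 3.17017 − 1.75922 = 1.41095rem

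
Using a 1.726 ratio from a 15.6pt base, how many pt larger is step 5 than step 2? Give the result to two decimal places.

Step 2: 15.6 × 1.726² = 46.4736pt
Step 5: 15.6 × 1.726⁵ = 238.9618pt
Difference: 238.9618 − 46.4736 = 192.4882pt

192.49pt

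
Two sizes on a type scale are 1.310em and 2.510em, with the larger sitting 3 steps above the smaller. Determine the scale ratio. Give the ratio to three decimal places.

1.242

r³ = 2.510 / 1.310, so r = (2.510/1.310)^(1/3).
r = 1.9160^(1/3) ≈ 1.2420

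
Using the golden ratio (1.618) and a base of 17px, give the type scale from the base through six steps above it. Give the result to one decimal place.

17.0px, 27.5px, 44.5px, 72.0px, 116.5px, 188.5px, 305.0px

Step 0: 17px
Step 1: 17.0 × 1.618 = 27.5
Step 2: 17.0 × 1.618² = 44.5
Step 3: 17.0 × 1.618³ = 72.0
Step 4: 17.0 × 1.618⁴ = 116.5
Step 5: 17.0 × 1.618⁵ = 188.5
Step 6: 17.0 × 1.618⁶ = 305.0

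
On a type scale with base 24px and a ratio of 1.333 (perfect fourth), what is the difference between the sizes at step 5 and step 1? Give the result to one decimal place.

Step 1: 24.0 × 1.333 = 31.992px
Step 5: 24.0 × 1.333⁵ = 101.009px
Difference: 101.009 − 31.992 = 69.017px

69.0px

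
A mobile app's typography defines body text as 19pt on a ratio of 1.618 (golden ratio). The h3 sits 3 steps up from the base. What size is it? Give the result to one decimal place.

80.5pt

19.0 × 1.618³ = 19.0 × 4.23580 ≈ 80.48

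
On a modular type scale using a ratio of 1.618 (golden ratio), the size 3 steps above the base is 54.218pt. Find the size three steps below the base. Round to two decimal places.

3.02pt

54.218 ÷ 1.618⁶ = 54.218 ÷ 17.94201 ≈ 3.022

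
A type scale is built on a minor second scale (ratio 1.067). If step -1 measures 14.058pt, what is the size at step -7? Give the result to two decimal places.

9.53pt

14.058 ÷ 1.067⁶ = 14.058 ÷ 1.47566 ≈ 9.527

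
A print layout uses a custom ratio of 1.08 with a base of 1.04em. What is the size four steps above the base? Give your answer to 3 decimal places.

1.415em

1.04 × 1.08⁴ = 1.04 × 1.36049 ≈ 1.415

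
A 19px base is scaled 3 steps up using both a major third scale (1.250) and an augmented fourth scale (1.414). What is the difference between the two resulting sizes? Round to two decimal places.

Major third: 19.0 × 1.250³ = 37.1094px
Augmented fourth: 19.0 × 1.414³ = 53.7158px
Difference: 53.7158 − 37.1094 = 16.6064px

16.61px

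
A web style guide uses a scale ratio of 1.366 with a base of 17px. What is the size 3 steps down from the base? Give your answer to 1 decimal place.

6.7px

Each step on a modular scale multiplies by the ratio, so the size n steps from the base is base × ratioⁿ.
17.0 ÷ 1.366³ = 17.0 ÷ 2.54890 ≈ 6.67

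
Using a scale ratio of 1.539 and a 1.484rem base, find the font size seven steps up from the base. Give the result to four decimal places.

30.3462rem

A modular type scale is a geometric sequence: sizeₙ = base × rⁿ.
1.484 × 1.539⁷ = 1.484 × 20.44892 ≈ 30.3462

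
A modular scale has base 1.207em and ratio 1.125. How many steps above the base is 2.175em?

1.125ⁿ = 2.175 / 1.207 = 1.8020
n = ln(1.8020) / ln(1.125) = 0.5889 / 0.1178 ≈ 5.00

5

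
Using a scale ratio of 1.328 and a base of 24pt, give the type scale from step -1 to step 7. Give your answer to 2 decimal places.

18.07pt, 24.00pt, 31.87pt, 42.33pt, 56.21pt, 74.65pt, 99.13pt, 131.64pt, 174.82pt

Step -1: 24.0 ÷ 1.328 = 18.07
Step 0: 24pt
Step 1: 24.0 × 1.328 = 31.87
Step 2: 24.0 × 1.328² = 42.33
Step 3: 24.0 × 1.328³ = 56.21
Step 4: 24.0 × 1.328⁴ = 74.65
Step 5: 24.0 × 1.328⁵ = 99.13
Step 6: 24.0 × 1.328⁶ = 131.64
Step 7: 24.0 × 1.328⁷ = 174.82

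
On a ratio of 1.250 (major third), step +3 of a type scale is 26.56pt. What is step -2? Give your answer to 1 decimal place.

8.7pt

26.56 ÷ 1.250⁵ = 26.56 ÷ 3.05176 ≈ 8.703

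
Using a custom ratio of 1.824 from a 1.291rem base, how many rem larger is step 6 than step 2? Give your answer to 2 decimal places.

Step 2: 1.291 × 1.824² = 4.2951rem
Step 6: 1.291 × 1.824⁶ = 47.5418rem
Difference: 47.5418 − 4.2951 = 43.2467rem

43.25rem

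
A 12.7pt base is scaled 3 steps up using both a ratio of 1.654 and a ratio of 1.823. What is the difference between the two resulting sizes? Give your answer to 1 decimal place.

At 1.654: 12.7 × 1.654³ = 57.466pt
At 1.823: 12.7 × 1.823³ = 76.942pt
Difference: 76.942 − 57.466 = 19.476pt

19.5pt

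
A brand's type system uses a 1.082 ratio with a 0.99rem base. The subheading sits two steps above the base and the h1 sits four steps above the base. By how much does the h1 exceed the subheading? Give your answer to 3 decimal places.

0.198rem

Step 2: 0.99 × 1.082² = 1.15902rem
Step 4: 0.99 × 1.082⁴ = 1.35689rem
Difference: 1.35689 − 1.15902 = 0.19787rem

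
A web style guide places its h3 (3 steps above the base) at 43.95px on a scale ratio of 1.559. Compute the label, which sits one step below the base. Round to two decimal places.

7.44px

Moving from step +3 to step -1 is 4 steps down, so divide by r⁴.
43.95 ÷ 1.559⁴ = 43.95 ÷ 5.90724 ≈ 7.440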